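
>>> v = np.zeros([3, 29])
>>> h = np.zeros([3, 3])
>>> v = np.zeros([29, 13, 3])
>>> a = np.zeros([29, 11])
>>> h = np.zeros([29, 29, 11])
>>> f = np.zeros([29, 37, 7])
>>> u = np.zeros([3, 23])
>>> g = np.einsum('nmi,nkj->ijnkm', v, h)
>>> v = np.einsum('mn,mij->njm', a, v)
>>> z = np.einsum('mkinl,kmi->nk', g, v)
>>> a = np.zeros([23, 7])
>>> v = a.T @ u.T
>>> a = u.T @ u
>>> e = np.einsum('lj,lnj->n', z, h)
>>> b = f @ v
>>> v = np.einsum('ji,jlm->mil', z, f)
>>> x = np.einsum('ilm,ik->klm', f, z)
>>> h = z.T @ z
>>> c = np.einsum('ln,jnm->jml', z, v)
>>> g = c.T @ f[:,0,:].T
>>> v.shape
(7, 11, 37)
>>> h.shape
(11, 11)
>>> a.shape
(23, 23)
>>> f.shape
(29, 37, 7)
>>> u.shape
(3, 23)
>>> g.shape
(29, 37, 29)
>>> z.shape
(29, 11)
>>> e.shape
(29,)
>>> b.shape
(29, 37, 3)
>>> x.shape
(11, 37, 7)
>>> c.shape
(7, 37, 29)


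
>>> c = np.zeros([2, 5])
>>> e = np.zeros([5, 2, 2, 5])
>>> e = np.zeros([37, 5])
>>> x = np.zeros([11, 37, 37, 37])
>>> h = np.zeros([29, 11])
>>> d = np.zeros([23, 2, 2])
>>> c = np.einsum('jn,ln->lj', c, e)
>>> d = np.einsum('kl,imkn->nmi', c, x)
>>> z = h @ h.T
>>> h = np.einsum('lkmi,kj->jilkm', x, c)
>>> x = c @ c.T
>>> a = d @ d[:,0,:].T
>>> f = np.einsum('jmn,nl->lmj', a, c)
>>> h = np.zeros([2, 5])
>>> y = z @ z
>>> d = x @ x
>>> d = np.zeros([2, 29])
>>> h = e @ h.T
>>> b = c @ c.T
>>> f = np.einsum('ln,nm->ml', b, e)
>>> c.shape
(37, 2)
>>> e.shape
(37, 5)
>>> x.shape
(37, 37)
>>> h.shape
(37, 2)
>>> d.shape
(2, 29)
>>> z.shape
(29, 29)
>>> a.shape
(37, 37, 37)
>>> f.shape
(5, 37)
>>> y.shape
(29, 29)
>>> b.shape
(37, 37)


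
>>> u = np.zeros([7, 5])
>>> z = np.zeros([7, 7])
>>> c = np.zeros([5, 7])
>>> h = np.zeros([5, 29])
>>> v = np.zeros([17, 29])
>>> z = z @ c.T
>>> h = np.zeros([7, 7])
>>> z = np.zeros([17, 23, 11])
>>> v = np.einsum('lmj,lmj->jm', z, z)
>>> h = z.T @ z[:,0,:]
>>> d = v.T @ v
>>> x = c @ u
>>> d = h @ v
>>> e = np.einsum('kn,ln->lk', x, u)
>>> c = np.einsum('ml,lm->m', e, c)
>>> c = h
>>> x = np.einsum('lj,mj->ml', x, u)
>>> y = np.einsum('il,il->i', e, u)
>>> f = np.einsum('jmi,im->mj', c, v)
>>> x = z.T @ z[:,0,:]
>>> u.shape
(7, 5)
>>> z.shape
(17, 23, 11)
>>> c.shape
(11, 23, 11)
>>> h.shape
(11, 23, 11)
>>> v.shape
(11, 23)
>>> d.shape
(11, 23, 23)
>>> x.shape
(11, 23, 11)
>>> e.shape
(7, 5)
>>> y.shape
(7,)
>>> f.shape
(23, 11)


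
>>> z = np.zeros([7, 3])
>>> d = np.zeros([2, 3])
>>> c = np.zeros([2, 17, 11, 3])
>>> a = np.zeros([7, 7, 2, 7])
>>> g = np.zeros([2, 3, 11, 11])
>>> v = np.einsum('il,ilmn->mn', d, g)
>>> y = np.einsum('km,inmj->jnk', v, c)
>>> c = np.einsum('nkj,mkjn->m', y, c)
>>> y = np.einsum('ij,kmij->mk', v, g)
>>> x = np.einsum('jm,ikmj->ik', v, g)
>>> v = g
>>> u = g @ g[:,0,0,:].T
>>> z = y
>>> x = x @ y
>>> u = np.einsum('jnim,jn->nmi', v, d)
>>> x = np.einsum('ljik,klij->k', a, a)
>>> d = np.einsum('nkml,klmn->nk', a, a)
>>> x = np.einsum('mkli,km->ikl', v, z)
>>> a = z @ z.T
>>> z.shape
(3, 2)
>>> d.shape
(7, 7)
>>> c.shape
(2,)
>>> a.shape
(3, 3)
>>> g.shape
(2, 3, 11, 11)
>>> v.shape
(2, 3, 11, 11)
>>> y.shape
(3, 2)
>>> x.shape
(11, 3, 11)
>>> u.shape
(3, 11, 11)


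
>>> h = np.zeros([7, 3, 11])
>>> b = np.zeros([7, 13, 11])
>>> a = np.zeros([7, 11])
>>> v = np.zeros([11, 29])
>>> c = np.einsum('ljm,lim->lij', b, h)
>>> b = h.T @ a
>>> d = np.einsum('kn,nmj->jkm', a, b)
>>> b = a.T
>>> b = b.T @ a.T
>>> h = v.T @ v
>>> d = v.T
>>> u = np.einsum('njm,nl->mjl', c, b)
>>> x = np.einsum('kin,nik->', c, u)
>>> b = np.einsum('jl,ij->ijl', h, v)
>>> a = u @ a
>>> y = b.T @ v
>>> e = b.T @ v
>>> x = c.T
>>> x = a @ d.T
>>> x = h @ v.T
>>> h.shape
(29, 29)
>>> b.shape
(11, 29, 29)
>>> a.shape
(13, 3, 11)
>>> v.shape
(11, 29)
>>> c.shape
(7, 3, 13)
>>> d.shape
(29, 11)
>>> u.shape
(13, 3, 7)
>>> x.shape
(29, 11)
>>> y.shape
(29, 29, 29)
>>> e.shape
(29, 29, 29)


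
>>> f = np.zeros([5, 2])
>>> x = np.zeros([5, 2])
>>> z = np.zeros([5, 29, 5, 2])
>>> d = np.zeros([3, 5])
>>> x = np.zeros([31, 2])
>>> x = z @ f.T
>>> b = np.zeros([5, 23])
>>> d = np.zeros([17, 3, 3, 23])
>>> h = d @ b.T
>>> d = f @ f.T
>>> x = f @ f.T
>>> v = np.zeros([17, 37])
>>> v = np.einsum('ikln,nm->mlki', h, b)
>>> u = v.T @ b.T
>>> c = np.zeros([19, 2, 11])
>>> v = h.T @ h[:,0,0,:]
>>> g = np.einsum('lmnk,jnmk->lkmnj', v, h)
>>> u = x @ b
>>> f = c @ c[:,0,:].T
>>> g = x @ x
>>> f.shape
(19, 2, 19)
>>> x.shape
(5, 5)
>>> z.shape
(5, 29, 5, 2)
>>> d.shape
(5, 5)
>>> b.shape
(5, 23)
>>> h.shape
(17, 3, 3, 5)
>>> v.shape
(5, 3, 3, 5)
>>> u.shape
(5, 23)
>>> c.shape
(19, 2, 11)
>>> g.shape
(5, 5)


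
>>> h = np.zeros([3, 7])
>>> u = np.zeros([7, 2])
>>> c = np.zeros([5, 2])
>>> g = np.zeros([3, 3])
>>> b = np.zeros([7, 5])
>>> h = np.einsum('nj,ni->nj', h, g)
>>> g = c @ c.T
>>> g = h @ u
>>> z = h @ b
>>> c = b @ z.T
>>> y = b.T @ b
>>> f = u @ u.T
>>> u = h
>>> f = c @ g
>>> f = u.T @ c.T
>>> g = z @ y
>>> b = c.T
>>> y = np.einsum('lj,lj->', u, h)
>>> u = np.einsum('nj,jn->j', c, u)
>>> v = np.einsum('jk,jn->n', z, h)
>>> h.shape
(3, 7)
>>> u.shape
(3,)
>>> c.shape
(7, 3)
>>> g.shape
(3, 5)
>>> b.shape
(3, 7)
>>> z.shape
(3, 5)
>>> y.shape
()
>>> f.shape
(7, 7)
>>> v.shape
(7,)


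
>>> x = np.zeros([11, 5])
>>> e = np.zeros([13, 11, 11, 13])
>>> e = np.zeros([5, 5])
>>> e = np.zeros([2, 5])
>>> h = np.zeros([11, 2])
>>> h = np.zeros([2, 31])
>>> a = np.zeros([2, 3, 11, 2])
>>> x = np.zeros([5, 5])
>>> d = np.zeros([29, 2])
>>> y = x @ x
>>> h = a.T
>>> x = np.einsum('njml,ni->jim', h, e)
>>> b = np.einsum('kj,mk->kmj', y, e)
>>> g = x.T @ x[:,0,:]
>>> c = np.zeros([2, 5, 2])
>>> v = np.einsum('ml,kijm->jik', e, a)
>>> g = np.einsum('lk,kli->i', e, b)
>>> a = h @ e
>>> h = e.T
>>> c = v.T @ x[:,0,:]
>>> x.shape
(11, 5, 3)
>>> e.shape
(2, 5)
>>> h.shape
(5, 2)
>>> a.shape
(2, 11, 3, 5)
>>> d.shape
(29, 2)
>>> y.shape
(5, 5)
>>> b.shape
(5, 2, 5)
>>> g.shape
(5,)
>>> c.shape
(2, 3, 3)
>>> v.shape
(11, 3, 2)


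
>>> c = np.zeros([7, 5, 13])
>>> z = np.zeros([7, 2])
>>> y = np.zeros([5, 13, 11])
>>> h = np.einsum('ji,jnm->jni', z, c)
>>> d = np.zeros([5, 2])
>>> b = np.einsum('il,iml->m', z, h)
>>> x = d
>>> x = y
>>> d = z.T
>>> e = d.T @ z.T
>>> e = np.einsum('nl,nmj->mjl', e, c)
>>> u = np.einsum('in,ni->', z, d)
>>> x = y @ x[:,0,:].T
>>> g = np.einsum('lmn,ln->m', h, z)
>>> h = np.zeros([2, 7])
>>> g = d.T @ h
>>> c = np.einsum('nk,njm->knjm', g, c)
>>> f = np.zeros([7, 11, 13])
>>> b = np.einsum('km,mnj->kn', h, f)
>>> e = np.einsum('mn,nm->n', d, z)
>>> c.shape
(7, 7, 5, 13)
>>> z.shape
(7, 2)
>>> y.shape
(5, 13, 11)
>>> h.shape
(2, 7)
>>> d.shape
(2, 7)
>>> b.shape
(2, 11)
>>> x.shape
(5, 13, 5)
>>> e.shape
(7,)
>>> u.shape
()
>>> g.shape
(7, 7)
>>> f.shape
(7, 11, 13)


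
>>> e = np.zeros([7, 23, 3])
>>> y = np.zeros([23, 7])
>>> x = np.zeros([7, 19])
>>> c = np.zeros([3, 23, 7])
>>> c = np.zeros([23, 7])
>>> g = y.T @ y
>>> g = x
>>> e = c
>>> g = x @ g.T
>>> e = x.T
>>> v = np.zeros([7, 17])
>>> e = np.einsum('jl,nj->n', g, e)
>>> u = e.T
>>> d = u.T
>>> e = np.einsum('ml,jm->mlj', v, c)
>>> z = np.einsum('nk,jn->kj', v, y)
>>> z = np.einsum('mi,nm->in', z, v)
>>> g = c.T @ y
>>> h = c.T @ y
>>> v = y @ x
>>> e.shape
(7, 17, 23)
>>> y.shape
(23, 7)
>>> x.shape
(7, 19)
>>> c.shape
(23, 7)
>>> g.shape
(7, 7)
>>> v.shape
(23, 19)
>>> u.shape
(19,)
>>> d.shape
(19,)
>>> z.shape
(23, 7)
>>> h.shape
(7, 7)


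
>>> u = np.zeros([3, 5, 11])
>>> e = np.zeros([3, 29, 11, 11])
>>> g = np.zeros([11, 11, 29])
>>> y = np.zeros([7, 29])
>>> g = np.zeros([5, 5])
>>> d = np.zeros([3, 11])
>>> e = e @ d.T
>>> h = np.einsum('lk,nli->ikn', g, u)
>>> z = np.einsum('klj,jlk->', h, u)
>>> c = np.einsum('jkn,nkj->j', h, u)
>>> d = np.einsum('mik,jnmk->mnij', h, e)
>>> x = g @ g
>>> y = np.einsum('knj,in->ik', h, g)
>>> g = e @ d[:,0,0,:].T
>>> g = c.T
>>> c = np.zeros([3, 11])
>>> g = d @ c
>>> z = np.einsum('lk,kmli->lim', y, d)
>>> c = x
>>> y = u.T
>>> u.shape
(3, 5, 11)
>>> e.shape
(3, 29, 11, 3)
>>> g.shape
(11, 29, 5, 11)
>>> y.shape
(11, 5, 3)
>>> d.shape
(11, 29, 5, 3)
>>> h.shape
(11, 5, 3)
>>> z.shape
(5, 3, 29)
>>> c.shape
(5, 5)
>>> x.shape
(5, 5)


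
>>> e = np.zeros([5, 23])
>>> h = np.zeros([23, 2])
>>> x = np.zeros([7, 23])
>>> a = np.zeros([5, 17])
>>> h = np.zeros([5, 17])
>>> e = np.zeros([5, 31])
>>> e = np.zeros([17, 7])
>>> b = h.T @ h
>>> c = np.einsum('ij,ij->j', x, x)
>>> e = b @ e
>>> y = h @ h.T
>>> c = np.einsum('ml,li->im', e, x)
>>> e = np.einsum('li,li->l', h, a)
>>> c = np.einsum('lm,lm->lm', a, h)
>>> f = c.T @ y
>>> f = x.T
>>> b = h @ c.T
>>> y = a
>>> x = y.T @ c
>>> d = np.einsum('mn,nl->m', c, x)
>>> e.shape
(5,)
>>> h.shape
(5, 17)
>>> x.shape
(17, 17)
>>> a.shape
(5, 17)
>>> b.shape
(5, 5)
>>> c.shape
(5, 17)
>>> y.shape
(5, 17)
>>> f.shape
(23, 7)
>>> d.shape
(5,)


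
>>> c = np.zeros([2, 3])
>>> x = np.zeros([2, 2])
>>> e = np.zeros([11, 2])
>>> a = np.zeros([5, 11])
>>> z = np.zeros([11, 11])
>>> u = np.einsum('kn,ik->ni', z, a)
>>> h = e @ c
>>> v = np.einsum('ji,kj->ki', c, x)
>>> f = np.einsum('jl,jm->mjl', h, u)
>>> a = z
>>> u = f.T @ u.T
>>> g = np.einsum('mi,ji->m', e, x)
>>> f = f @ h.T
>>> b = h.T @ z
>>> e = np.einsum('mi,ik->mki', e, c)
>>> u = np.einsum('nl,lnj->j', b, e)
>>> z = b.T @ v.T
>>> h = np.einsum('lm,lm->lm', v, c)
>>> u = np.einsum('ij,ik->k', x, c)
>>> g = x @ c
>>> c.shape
(2, 3)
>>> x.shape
(2, 2)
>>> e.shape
(11, 3, 2)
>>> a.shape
(11, 11)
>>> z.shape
(11, 2)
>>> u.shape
(3,)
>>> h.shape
(2, 3)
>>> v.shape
(2, 3)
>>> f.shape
(5, 11, 11)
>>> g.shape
(2, 3)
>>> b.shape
(3, 11)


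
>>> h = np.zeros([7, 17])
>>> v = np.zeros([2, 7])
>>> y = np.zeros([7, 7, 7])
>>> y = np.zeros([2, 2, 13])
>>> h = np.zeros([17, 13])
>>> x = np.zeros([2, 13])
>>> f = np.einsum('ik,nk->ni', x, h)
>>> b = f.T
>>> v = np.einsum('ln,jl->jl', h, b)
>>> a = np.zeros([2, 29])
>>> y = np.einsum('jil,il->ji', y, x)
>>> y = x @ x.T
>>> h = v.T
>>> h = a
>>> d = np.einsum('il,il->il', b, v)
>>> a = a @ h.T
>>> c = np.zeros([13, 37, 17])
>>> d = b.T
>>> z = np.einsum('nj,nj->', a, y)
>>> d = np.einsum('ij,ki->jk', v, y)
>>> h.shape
(2, 29)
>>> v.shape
(2, 17)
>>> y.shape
(2, 2)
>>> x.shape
(2, 13)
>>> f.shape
(17, 2)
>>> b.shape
(2, 17)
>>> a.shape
(2, 2)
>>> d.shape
(17, 2)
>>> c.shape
(13, 37, 17)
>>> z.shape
()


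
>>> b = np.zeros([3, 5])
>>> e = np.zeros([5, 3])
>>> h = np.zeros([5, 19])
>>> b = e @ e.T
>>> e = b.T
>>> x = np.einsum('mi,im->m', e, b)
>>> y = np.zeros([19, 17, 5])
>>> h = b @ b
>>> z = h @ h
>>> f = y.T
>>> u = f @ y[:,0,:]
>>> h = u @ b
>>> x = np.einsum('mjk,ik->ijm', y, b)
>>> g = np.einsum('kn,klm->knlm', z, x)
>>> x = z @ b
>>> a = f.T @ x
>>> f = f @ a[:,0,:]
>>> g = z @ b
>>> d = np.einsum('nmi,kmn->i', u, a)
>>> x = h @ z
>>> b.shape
(5, 5)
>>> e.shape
(5, 5)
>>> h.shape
(5, 17, 5)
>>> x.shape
(5, 17, 5)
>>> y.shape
(19, 17, 5)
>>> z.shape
(5, 5)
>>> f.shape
(5, 17, 5)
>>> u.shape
(5, 17, 5)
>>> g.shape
(5, 5)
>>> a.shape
(19, 17, 5)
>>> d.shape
(5,)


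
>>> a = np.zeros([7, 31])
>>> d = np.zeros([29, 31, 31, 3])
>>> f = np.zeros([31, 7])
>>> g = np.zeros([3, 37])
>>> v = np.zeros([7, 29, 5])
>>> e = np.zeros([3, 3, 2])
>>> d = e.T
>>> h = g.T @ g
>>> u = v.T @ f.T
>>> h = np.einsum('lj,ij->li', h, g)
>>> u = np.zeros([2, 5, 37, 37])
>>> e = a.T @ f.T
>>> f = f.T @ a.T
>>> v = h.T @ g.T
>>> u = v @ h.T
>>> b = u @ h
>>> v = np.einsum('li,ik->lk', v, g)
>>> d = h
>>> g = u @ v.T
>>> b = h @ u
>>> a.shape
(7, 31)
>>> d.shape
(37, 3)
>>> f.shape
(7, 7)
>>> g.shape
(3, 3)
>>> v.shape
(3, 37)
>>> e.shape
(31, 31)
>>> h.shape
(37, 3)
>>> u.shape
(3, 37)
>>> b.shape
(37, 37)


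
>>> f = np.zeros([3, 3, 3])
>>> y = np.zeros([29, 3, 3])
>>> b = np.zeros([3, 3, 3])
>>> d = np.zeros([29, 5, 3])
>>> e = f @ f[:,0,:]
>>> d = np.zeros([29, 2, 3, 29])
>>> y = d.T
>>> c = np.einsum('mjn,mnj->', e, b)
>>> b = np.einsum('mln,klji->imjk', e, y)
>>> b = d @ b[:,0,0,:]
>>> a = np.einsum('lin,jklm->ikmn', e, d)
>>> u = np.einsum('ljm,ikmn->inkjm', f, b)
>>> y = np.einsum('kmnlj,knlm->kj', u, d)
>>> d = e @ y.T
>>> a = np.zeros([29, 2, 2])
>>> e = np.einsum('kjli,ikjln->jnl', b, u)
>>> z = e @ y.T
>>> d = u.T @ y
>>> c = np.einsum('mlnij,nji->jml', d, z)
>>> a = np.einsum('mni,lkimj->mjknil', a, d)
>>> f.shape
(3, 3, 3)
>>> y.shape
(29, 3)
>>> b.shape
(29, 2, 3, 29)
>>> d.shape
(3, 3, 2, 29, 3)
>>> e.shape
(2, 3, 3)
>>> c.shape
(3, 3, 3)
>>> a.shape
(29, 3, 3, 2, 2, 3)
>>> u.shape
(29, 29, 2, 3, 3)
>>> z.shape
(2, 3, 29)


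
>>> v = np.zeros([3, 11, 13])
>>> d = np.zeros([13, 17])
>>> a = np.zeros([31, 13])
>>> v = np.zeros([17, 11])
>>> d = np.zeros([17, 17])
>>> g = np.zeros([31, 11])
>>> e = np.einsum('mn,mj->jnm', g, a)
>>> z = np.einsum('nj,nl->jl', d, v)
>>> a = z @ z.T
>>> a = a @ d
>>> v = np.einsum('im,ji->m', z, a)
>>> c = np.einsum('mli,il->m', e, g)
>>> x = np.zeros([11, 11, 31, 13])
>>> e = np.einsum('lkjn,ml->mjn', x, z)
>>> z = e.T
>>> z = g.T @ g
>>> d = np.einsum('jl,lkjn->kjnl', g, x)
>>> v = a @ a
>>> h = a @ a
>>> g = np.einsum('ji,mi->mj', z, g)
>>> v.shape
(17, 17)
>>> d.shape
(11, 31, 13, 11)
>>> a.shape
(17, 17)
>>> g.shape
(31, 11)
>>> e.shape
(17, 31, 13)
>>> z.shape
(11, 11)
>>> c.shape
(13,)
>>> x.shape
(11, 11, 31, 13)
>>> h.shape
(17, 17)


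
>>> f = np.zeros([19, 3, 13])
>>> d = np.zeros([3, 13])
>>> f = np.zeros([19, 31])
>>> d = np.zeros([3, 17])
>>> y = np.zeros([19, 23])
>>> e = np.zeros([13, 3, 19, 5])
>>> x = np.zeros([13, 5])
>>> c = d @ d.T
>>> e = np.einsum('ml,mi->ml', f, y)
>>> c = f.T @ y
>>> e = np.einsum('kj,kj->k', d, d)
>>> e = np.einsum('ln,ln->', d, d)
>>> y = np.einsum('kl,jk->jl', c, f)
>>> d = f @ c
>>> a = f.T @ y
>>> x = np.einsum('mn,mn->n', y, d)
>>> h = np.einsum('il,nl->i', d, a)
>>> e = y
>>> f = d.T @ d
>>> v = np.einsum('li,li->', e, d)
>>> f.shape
(23, 23)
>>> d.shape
(19, 23)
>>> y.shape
(19, 23)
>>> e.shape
(19, 23)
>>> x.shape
(23,)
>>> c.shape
(31, 23)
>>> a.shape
(31, 23)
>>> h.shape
(19,)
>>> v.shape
()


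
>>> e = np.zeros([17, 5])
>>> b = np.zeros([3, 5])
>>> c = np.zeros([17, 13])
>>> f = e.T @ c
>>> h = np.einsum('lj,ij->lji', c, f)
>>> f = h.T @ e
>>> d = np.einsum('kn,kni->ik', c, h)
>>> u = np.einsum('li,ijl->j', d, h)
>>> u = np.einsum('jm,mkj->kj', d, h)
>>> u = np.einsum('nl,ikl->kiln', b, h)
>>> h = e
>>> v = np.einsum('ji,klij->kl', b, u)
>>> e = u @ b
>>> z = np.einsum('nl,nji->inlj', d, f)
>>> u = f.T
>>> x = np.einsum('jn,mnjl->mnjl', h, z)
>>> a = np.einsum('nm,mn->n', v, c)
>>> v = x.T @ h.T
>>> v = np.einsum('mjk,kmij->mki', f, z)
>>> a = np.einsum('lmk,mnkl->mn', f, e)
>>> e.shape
(13, 17, 5, 5)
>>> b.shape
(3, 5)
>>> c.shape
(17, 13)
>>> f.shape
(5, 13, 5)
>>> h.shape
(17, 5)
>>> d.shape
(5, 17)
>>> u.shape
(5, 13, 5)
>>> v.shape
(5, 5, 17)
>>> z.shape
(5, 5, 17, 13)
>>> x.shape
(5, 5, 17, 13)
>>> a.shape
(13, 17)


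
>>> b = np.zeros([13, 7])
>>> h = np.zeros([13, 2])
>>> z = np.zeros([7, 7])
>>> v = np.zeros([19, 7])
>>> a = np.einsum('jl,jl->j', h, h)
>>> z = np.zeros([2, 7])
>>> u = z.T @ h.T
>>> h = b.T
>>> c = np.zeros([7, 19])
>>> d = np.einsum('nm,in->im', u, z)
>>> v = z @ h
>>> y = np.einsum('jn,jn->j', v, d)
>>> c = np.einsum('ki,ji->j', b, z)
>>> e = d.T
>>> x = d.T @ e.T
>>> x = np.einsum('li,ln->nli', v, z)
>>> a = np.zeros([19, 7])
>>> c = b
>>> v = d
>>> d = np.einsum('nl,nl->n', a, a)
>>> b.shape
(13, 7)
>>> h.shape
(7, 13)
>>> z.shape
(2, 7)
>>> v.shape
(2, 13)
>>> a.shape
(19, 7)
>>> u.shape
(7, 13)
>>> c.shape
(13, 7)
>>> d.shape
(19,)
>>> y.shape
(2,)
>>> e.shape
(13, 2)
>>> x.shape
(7, 2, 13)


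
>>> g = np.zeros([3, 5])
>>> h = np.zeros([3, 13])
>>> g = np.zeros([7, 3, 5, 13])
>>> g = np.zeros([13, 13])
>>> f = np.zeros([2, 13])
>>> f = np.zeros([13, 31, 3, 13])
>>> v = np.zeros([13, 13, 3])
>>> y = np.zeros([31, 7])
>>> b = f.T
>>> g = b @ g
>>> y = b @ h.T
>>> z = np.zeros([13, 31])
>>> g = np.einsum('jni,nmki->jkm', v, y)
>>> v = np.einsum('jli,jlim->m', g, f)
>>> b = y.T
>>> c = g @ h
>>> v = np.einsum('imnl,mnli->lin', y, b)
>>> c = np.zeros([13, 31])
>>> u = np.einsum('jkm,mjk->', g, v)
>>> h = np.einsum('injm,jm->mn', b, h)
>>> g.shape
(13, 31, 3)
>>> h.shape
(13, 31)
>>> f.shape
(13, 31, 3, 13)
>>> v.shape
(3, 13, 31)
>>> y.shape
(13, 3, 31, 3)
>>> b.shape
(3, 31, 3, 13)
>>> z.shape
(13, 31)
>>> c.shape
(13, 31)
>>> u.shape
()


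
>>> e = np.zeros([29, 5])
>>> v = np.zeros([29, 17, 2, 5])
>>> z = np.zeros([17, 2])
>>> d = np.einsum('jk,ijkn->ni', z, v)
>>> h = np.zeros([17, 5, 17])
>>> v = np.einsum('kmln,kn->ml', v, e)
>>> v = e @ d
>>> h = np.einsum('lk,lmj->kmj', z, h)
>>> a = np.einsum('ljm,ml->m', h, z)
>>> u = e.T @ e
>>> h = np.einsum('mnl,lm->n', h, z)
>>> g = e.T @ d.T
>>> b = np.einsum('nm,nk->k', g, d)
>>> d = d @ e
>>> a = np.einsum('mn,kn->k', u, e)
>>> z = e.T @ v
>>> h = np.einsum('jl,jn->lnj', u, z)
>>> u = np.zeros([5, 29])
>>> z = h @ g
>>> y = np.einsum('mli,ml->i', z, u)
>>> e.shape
(29, 5)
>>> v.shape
(29, 29)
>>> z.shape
(5, 29, 5)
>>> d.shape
(5, 5)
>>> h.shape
(5, 29, 5)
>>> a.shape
(29,)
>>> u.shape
(5, 29)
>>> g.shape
(5, 5)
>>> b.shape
(29,)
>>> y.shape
(5,)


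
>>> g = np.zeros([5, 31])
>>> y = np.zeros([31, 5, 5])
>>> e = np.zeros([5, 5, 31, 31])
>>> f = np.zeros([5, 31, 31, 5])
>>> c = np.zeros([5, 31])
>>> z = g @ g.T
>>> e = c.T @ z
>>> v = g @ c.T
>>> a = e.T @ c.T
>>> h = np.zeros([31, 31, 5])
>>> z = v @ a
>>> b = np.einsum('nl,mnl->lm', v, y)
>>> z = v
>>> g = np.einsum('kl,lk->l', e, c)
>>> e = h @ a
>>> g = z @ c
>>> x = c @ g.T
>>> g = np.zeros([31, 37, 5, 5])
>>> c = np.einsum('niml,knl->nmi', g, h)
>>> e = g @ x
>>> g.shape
(31, 37, 5, 5)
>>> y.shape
(31, 5, 5)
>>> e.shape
(31, 37, 5, 5)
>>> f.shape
(5, 31, 31, 5)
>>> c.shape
(31, 5, 37)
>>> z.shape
(5, 5)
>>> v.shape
(5, 5)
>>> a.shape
(5, 5)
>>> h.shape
(31, 31, 5)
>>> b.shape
(5, 31)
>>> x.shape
(5, 5)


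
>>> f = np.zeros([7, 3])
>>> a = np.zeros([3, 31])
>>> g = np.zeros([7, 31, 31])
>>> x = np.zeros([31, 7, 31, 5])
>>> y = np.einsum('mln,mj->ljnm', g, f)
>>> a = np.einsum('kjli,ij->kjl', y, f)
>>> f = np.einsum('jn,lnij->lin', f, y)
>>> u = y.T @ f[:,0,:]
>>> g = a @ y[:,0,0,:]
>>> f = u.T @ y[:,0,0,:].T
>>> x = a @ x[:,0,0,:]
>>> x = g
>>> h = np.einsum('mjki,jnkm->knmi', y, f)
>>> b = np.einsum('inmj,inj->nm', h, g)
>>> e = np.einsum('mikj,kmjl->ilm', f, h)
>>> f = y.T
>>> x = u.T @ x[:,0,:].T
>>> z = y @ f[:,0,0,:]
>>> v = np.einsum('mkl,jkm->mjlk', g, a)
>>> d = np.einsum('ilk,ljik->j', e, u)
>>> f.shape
(7, 31, 3, 31)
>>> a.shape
(31, 3, 31)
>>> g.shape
(31, 3, 7)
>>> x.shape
(3, 3, 31, 31)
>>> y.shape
(31, 3, 31, 7)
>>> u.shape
(7, 31, 3, 3)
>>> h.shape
(31, 3, 31, 7)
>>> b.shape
(3, 31)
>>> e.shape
(3, 7, 3)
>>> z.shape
(31, 3, 31, 31)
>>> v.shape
(31, 31, 7, 3)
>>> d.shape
(31,)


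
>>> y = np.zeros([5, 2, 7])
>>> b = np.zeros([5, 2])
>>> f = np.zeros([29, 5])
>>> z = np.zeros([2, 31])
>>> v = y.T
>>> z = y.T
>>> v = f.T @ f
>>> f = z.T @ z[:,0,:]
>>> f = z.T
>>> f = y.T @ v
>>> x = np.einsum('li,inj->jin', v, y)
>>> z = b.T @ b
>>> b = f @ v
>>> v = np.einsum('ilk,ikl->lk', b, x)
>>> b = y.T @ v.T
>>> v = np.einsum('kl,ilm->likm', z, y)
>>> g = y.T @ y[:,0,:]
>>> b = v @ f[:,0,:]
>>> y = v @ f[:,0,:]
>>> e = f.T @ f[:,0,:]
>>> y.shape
(2, 5, 2, 5)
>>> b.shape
(2, 5, 2, 5)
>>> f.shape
(7, 2, 5)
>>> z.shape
(2, 2)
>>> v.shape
(2, 5, 2, 7)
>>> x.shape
(7, 5, 2)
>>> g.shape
(7, 2, 7)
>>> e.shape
(5, 2, 5)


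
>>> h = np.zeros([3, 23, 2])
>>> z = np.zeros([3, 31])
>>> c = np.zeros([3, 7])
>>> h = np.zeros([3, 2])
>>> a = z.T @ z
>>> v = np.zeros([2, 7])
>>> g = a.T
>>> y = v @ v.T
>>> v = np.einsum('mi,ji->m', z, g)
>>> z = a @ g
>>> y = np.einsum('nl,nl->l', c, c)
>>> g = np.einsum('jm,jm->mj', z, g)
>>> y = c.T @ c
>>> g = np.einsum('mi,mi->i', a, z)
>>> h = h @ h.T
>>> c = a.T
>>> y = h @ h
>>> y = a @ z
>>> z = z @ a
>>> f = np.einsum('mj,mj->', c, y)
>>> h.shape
(3, 3)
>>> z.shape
(31, 31)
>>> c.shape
(31, 31)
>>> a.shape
(31, 31)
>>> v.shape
(3,)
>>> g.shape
(31,)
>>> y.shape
(31, 31)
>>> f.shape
()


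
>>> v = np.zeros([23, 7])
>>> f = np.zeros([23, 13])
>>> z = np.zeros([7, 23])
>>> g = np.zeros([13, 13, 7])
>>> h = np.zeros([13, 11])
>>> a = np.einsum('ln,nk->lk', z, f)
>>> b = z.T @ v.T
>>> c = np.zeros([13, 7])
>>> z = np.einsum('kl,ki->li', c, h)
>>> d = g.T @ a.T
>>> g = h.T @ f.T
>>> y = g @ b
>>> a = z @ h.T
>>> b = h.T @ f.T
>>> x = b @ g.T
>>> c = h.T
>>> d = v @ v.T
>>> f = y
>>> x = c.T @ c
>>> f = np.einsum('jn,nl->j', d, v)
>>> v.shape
(23, 7)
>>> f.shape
(23,)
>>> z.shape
(7, 11)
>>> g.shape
(11, 23)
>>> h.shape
(13, 11)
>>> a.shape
(7, 13)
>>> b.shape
(11, 23)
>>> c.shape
(11, 13)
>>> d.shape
(23, 23)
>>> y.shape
(11, 23)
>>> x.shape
(13, 13)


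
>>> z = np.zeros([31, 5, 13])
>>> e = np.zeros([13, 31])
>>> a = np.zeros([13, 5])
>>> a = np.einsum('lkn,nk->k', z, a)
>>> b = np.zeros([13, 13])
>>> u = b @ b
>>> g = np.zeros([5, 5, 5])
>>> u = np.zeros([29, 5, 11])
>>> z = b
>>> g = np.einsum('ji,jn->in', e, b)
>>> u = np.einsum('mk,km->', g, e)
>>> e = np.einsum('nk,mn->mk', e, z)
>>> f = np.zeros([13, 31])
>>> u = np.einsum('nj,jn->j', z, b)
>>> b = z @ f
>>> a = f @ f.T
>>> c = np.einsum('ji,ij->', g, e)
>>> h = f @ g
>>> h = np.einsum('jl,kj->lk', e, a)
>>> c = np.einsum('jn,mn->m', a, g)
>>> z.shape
(13, 13)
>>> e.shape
(13, 31)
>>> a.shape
(13, 13)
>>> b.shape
(13, 31)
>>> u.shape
(13,)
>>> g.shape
(31, 13)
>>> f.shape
(13, 31)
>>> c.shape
(31,)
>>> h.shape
(31, 13)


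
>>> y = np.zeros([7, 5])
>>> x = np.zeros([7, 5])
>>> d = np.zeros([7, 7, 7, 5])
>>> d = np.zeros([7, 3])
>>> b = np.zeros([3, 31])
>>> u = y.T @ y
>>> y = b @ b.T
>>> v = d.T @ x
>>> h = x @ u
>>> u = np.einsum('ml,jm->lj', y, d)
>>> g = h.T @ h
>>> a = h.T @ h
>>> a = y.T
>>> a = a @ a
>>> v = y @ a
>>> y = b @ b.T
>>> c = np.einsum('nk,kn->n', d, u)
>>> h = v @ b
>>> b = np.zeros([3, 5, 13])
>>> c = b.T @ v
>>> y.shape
(3, 3)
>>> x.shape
(7, 5)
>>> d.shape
(7, 3)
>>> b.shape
(3, 5, 13)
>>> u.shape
(3, 7)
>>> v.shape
(3, 3)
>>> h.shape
(3, 31)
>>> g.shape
(5, 5)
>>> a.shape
(3, 3)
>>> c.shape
(13, 5, 3)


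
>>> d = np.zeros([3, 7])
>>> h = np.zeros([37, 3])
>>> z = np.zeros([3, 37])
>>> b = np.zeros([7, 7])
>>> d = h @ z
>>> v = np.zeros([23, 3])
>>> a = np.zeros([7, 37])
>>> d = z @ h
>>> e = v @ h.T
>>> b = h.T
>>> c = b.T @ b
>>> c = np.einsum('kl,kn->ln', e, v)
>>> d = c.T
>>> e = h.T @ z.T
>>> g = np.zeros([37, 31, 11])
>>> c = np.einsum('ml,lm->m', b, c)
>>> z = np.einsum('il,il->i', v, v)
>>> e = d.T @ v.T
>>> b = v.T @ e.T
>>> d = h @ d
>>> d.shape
(37, 37)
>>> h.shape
(37, 3)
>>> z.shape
(23,)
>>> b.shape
(3, 37)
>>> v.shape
(23, 3)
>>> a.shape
(7, 37)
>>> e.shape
(37, 23)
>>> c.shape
(3,)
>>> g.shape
(37, 31, 11)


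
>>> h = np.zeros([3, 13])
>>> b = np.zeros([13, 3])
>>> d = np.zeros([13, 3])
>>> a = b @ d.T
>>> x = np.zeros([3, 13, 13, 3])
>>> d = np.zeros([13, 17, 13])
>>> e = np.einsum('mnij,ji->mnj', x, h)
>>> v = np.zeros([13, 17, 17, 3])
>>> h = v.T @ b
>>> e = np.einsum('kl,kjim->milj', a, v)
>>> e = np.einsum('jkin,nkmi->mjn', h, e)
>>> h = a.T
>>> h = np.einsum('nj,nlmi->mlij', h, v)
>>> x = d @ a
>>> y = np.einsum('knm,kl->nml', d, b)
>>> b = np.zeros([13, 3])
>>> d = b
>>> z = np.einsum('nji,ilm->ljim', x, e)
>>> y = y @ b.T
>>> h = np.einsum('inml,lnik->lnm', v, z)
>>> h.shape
(3, 17, 17)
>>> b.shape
(13, 3)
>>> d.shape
(13, 3)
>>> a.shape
(13, 13)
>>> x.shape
(13, 17, 13)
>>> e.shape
(13, 3, 3)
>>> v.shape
(13, 17, 17, 3)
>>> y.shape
(17, 13, 13)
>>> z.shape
(3, 17, 13, 3)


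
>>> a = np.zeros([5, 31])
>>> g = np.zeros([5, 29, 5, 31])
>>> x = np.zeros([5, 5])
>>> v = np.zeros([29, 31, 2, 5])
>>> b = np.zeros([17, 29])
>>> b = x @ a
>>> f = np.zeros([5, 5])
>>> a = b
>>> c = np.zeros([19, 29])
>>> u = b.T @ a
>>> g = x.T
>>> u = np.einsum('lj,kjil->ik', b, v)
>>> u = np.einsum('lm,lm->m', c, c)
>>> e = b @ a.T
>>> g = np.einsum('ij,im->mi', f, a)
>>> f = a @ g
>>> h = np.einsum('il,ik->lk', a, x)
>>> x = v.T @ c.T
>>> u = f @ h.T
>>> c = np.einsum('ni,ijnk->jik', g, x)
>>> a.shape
(5, 31)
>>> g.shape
(31, 5)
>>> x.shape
(5, 2, 31, 19)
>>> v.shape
(29, 31, 2, 5)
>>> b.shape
(5, 31)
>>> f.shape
(5, 5)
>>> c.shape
(2, 5, 19)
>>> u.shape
(5, 31)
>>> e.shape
(5, 5)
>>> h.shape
(31, 5)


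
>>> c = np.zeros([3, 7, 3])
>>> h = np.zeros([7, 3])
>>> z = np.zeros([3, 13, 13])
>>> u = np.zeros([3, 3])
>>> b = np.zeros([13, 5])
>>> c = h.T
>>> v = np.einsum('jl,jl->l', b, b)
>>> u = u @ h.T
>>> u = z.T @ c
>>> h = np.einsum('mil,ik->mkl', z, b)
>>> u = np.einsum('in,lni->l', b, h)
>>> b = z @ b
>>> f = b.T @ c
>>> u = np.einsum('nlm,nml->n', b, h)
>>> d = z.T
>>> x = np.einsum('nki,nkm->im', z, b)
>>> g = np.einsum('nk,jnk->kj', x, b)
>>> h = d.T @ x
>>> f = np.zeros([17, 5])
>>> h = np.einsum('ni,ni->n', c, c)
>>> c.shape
(3, 7)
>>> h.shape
(3,)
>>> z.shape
(3, 13, 13)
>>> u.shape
(3,)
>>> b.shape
(3, 13, 5)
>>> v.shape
(5,)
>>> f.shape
(17, 5)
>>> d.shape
(13, 13, 3)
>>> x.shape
(13, 5)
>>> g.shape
(5, 3)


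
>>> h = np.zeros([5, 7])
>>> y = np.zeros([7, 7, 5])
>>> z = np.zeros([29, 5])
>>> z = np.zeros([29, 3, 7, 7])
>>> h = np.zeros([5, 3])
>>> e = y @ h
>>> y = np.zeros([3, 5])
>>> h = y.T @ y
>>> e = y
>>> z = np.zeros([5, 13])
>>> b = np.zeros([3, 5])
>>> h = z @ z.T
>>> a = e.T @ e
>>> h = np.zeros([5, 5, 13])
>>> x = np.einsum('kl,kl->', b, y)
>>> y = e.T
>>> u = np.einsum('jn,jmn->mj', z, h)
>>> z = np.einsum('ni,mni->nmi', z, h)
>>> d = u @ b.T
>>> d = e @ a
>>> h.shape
(5, 5, 13)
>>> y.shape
(5, 3)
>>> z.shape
(5, 5, 13)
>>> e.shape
(3, 5)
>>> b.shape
(3, 5)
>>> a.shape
(5, 5)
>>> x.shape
()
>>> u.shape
(5, 5)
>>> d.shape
(3, 5)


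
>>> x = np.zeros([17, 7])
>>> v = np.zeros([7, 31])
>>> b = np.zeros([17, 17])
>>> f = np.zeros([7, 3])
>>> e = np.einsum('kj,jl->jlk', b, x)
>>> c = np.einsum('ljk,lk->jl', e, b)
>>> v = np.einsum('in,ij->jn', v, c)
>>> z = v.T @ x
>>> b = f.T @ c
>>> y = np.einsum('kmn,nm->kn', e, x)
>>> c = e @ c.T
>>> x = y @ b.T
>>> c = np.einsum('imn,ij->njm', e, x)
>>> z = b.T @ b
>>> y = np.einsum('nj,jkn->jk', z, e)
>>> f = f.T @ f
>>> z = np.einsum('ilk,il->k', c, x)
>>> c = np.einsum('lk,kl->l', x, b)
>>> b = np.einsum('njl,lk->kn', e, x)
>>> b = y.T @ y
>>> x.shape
(17, 3)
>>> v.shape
(17, 31)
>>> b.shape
(7, 7)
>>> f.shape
(3, 3)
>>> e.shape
(17, 7, 17)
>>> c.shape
(17,)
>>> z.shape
(7,)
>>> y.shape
(17, 7)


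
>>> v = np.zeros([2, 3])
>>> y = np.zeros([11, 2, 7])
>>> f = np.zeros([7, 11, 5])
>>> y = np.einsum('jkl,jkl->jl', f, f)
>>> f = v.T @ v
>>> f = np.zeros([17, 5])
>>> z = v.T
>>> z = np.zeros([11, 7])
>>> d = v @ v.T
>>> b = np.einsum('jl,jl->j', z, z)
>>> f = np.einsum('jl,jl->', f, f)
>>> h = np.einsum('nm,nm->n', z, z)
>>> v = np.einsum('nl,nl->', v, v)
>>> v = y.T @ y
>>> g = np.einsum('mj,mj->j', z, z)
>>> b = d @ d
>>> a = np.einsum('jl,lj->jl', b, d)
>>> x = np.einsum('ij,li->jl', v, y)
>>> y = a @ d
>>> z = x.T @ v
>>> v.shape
(5, 5)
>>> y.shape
(2, 2)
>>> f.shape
()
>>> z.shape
(7, 5)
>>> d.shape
(2, 2)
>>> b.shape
(2, 2)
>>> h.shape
(11,)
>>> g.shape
(7,)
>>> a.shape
(2, 2)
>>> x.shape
(5, 7)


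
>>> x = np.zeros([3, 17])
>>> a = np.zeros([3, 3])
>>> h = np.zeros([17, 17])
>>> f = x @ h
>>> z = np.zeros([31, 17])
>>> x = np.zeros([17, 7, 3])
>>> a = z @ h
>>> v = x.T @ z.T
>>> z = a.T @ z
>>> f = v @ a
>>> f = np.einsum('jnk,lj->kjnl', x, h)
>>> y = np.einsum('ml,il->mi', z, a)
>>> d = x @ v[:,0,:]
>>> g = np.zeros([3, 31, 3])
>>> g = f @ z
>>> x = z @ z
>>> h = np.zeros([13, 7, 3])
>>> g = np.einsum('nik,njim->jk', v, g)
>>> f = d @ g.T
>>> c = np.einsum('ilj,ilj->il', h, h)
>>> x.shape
(17, 17)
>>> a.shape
(31, 17)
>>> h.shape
(13, 7, 3)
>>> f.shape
(17, 7, 17)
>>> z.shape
(17, 17)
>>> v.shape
(3, 7, 31)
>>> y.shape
(17, 31)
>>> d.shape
(17, 7, 31)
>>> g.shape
(17, 31)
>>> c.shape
(13, 7)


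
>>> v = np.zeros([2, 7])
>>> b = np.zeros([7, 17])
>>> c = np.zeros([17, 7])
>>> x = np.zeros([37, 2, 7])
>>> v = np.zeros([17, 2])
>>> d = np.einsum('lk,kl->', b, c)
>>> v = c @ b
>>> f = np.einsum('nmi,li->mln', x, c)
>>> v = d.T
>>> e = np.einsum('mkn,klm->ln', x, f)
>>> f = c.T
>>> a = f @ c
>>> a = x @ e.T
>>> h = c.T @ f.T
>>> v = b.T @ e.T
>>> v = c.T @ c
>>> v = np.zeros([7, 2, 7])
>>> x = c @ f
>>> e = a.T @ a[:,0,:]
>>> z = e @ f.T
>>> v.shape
(7, 2, 7)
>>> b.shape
(7, 17)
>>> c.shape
(17, 7)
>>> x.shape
(17, 17)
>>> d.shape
()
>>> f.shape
(7, 17)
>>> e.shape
(17, 2, 17)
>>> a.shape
(37, 2, 17)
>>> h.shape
(7, 7)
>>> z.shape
(17, 2, 7)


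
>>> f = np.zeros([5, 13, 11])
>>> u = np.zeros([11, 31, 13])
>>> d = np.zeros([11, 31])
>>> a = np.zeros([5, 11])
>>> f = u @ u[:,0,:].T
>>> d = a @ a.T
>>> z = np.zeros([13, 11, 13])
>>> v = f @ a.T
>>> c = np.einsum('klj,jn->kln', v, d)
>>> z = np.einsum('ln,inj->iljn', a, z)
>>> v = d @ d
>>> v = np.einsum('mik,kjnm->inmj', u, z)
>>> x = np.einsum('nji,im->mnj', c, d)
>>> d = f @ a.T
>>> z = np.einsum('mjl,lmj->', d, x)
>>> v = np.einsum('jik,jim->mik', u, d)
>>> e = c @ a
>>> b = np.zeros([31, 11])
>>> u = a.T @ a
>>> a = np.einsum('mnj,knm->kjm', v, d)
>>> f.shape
(11, 31, 11)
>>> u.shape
(11, 11)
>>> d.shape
(11, 31, 5)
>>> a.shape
(11, 13, 5)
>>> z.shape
()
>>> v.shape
(5, 31, 13)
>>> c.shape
(11, 31, 5)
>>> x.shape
(5, 11, 31)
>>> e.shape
(11, 31, 11)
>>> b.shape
(31, 11)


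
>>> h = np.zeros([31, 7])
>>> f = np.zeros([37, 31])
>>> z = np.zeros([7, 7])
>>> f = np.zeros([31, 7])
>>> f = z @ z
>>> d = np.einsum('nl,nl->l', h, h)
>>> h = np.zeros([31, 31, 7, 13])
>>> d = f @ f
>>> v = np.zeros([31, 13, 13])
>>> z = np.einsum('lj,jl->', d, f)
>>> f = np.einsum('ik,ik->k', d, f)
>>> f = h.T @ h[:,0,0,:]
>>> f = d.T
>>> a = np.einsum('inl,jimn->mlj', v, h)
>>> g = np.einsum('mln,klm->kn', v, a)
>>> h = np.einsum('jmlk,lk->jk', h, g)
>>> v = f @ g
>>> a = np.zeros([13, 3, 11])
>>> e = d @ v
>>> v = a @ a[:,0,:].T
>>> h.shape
(31, 13)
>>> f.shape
(7, 7)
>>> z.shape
()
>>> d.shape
(7, 7)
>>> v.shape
(13, 3, 13)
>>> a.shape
(13, 3, 11)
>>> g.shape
(7, 13)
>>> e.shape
(7, 13)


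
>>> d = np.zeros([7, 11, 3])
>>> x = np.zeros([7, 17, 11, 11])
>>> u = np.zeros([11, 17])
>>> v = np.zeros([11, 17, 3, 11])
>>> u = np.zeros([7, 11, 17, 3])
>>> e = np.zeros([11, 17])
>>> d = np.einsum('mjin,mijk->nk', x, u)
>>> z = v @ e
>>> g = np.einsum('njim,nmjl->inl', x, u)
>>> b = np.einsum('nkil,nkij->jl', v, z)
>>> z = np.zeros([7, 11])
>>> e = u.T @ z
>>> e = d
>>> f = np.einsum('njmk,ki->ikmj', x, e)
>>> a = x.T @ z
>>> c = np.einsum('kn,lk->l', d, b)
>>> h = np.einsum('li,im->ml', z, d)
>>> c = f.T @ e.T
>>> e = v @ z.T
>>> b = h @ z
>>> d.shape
(11, 3)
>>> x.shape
(7, 17, 11, 11)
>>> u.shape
(7, 11, 17, 3)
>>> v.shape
(11, 17, 3, 11)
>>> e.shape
(11, 17, 3, 7)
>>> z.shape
(7, 11)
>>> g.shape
(11, 7, 3)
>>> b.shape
(3, 11)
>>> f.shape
(3, 11, 11, 17)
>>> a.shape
(11, 11, 17, 11)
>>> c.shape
(17, 11, 11, 11)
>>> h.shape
(3, 7)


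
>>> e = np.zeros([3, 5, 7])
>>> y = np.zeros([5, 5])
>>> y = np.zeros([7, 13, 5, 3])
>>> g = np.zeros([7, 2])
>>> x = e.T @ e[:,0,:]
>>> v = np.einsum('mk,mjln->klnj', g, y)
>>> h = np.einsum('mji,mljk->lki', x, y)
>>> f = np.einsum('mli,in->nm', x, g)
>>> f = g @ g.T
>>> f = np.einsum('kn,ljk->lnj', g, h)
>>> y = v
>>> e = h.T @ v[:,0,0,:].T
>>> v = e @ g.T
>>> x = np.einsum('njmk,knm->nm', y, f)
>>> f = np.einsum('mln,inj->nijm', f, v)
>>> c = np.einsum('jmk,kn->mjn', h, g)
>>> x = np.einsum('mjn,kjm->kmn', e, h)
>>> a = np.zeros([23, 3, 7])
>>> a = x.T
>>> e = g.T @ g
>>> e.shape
(2, 2)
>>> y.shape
(2, 5, 3, 13)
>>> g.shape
(7, 2)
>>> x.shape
(13, 7, 2)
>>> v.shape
(7, 3, 7)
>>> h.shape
(13, 3, 7)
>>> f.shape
(3, 7, 7, 13)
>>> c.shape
(3, 13, 2)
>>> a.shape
(2, 7, 13)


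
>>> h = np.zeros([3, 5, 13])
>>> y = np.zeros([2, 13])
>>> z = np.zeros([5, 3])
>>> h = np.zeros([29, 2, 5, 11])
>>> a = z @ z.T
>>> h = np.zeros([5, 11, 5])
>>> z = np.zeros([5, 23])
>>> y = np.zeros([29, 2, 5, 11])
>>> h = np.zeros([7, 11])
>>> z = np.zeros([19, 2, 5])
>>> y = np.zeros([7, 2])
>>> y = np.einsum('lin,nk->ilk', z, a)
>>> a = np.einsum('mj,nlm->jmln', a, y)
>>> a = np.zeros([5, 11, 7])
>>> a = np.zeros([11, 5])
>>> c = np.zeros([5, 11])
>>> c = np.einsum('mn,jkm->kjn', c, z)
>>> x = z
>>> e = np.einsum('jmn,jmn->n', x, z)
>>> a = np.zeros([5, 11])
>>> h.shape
(7, 11)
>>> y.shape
(2, 19, 5)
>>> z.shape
(19, 2, 5)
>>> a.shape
(5, 11)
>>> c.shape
(2, 19, 11)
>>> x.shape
(19, 2, 5)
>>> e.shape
(5,)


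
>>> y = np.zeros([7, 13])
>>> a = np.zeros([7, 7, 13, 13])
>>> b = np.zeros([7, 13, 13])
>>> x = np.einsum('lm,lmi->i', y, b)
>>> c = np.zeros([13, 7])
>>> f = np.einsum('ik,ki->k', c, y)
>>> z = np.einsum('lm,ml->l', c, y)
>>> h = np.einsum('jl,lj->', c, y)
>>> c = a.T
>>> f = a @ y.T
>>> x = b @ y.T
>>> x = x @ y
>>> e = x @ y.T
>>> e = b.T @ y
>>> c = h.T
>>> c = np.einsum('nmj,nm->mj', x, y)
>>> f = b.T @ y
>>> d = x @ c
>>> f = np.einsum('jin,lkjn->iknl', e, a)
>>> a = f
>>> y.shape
(7, 13)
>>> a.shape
(13, 7, 13, 7)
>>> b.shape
(7, 13, 13)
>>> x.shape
(7, 13, 13)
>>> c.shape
(13, 13)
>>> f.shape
(13, 7, 13, 7)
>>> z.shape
(13,)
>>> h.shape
()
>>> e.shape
(13, 13, 13)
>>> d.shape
(7, 13, 13)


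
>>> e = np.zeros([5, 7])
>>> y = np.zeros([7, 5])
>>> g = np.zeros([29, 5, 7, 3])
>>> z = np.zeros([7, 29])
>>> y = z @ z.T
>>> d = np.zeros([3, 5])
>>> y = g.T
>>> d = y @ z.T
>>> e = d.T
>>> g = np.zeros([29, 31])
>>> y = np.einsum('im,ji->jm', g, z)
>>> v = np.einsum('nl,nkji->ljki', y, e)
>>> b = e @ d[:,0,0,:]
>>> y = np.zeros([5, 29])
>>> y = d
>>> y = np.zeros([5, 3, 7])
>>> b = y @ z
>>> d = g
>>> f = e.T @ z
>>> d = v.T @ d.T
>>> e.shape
(7, 5, 7, 3)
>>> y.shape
(5, 3, 7)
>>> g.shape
(29, 31)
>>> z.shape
(7, 29)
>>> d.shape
(3, 5, 7, 29)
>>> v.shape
(31, 7, 5, 3)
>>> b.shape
(5, 3, 29)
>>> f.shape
(3, 7, 5, 29)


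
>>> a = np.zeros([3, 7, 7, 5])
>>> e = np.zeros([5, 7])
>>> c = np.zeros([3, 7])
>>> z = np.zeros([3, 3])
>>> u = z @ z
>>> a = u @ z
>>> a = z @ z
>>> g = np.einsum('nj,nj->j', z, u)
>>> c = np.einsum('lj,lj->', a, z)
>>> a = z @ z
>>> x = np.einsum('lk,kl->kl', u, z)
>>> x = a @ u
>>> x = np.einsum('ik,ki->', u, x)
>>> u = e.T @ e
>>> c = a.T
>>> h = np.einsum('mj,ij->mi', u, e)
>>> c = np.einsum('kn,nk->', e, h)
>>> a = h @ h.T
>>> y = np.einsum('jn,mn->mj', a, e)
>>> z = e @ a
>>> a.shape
(7, 7)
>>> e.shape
(5, 7)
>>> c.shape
()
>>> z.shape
(5, 7)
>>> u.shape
(7, 7)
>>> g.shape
(3,)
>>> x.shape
()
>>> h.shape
(7, 5)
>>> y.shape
(5, 7)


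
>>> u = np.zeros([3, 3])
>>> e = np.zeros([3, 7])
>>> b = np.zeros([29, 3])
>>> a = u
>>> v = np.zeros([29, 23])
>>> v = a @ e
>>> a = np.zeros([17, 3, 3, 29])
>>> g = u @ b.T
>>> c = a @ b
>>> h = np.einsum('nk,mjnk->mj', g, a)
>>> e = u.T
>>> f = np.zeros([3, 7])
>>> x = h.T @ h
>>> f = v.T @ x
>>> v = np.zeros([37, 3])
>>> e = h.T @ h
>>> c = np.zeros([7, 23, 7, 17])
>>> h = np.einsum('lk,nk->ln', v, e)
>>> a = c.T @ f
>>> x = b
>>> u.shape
(3, 3)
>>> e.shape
(3, 3)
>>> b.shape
(29, 3)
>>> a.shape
(17, 7, 23, 3)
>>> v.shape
(37, 3)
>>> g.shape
(3, 29)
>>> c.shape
(7, 23, 7, 17)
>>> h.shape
(37, 3)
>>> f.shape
(7, 3)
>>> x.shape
(29, 3)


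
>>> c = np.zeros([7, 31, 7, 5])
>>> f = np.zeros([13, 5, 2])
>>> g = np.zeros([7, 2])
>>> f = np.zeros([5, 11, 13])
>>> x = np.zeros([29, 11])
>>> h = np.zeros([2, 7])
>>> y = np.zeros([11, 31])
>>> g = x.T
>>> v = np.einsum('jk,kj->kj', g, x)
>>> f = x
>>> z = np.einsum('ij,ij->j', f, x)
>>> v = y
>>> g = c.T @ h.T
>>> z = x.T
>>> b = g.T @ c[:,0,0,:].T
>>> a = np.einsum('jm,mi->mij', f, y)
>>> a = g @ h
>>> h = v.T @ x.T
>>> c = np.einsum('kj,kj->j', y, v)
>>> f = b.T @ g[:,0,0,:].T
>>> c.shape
(31,)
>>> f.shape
(7, 7, 31, 5)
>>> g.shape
(5, 7, 31, 2)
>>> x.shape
(29, 11)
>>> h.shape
(31, 29)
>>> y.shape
(11, 31)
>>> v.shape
(11, 31)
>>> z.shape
(11, 29)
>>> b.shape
(2, 31, 7, 7)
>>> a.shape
(5, 7, 31, 7)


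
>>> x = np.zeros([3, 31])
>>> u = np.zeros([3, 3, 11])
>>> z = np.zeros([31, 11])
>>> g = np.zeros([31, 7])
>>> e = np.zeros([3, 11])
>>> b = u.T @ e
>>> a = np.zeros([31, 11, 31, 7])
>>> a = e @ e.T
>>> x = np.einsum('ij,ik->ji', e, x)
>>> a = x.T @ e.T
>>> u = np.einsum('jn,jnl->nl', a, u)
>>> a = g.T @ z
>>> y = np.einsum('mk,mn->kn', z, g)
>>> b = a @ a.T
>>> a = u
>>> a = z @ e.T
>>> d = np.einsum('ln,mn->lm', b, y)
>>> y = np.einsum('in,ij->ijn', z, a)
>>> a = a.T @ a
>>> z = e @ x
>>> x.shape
(11, 3)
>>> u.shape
(3, 11)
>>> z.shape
(3, 3)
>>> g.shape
(31, 7)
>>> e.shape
(3, 11)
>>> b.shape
(7, 7)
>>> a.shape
(3, 3)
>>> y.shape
(31, 3, 11)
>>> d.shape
(7, 11)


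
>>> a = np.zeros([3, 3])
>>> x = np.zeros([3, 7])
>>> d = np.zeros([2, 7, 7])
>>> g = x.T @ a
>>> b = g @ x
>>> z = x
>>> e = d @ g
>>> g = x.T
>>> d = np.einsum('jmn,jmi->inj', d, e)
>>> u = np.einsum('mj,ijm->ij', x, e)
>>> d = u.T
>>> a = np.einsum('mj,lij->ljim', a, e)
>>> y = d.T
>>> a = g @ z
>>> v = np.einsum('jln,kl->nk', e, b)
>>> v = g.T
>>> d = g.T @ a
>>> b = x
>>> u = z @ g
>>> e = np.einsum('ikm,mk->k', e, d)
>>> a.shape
(7, 7)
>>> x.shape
(3, 7)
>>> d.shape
(3, 7)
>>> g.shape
(7, 3)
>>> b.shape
(3, 7)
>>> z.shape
(3, 7)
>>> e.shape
(7,)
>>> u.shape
(3, 3)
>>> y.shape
(2, 7)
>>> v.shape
(3, 7)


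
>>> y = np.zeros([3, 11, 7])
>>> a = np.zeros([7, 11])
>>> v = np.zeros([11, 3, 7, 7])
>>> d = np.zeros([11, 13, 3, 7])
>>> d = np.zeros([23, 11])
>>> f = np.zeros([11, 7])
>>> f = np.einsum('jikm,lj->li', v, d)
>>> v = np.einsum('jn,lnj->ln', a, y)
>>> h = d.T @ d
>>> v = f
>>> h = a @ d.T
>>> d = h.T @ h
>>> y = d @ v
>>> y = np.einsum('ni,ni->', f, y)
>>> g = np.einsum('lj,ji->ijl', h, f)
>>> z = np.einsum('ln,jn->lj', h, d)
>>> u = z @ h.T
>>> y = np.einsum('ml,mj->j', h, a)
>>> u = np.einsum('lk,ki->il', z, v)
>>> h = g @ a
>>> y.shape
(11,)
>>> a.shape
(7, 11)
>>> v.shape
(23, 3)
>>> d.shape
(23, 23)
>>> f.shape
(23, 3)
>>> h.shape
(3, 23, 11)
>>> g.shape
(3, 23, 7)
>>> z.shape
(7, 23)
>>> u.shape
(3, 7)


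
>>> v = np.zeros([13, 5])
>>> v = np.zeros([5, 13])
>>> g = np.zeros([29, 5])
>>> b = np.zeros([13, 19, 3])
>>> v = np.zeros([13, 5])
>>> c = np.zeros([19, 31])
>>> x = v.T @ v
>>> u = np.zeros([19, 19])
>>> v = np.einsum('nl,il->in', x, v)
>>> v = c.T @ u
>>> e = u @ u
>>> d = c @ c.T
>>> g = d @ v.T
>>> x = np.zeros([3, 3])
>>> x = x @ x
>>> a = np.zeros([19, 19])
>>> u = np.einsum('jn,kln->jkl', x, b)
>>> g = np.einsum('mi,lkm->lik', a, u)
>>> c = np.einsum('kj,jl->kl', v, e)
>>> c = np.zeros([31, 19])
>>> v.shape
(31, 19)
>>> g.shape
(3, 19, 13)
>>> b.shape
(13, 19, 3)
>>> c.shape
(31, 19)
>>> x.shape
(3, 3)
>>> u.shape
(3, 13, 19)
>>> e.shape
(19, 19)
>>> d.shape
(19, 19)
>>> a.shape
(19, 19)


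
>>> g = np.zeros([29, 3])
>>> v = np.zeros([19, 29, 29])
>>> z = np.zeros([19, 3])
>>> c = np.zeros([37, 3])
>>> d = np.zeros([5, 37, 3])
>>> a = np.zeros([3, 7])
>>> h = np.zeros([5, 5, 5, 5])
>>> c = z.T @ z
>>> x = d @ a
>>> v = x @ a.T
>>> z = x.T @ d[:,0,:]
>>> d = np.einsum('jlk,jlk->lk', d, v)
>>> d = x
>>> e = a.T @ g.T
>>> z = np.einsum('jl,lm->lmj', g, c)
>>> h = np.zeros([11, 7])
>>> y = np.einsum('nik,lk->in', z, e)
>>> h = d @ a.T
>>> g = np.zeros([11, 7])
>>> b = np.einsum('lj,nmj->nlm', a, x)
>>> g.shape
(11, 7)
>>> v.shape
(5, 37, 3)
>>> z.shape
(3, 3, 29)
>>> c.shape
(3, 3)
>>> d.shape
(5, 37, 7)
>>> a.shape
(3, 7)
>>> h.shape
(5, 37, 3)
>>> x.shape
(5, 37, 7)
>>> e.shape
(7, 29)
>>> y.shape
(3, 3)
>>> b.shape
(5, 3, 37)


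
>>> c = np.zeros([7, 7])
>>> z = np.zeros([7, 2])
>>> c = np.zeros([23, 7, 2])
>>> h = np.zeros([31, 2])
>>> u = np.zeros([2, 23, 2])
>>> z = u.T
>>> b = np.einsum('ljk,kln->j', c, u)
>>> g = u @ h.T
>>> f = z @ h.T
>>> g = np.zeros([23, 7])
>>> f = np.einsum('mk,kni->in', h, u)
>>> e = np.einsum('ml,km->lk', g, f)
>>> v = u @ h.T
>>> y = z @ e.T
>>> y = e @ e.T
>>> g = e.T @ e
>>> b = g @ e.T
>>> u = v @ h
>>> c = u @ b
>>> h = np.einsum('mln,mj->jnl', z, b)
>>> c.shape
(2, 23, 7)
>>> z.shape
(2, 23, 2)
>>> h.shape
(7, 2, 23)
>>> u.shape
(2, 23, 2)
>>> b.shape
(2, 7)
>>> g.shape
(2, 2)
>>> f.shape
(2, 23)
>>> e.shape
(7, 2)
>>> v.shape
(2, 23, 31)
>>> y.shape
(7, 7)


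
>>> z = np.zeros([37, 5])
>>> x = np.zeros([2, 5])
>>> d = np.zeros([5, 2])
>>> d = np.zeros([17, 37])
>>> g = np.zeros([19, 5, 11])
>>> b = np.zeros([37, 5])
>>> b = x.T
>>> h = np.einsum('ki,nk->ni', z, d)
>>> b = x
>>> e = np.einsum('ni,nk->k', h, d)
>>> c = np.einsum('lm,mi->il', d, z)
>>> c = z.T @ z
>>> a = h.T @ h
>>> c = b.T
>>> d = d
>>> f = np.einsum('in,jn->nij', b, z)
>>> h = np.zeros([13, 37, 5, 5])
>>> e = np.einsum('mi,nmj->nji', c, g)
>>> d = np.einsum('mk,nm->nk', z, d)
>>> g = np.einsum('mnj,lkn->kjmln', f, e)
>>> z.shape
(37, 5)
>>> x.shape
(2, 5)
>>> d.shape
(17, 5)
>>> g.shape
(11, 37, 5, 19, 2)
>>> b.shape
(2, 5)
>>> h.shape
(13, 37, 5, 5)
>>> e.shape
(19, 11, 2)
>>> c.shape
(5, 2)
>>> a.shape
(5, 5)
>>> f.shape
(5, 2, 37)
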